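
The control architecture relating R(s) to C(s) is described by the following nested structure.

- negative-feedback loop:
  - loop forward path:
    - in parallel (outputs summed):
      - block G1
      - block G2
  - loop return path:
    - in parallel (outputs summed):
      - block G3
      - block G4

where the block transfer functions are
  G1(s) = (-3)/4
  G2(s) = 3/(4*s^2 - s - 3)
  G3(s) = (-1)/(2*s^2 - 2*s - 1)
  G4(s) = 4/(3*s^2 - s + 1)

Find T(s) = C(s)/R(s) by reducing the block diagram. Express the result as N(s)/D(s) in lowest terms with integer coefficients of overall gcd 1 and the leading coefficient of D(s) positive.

Answer: (-72*s^6 + 114*s^5 + 90*s^4 - 153*s^3 + 30*s^2 - 24*s - 21)/(96*s^6 - 152*s^5 - 84*s^4 + 175*s^3 + 120*s^2 - 146*s - 93)

Working:
1. parallel reduction of G1, G2; result (-12*s^2 + 3*s + 21)/(16*s^2 - 4*s - 12)
2. parallel reduction of G3, G4; result (5*s^2 - 7*s - 5)/(6*s^4 - 8*s^3 + s^2 - s - 1)
3. reduce the feedback loop with forward (G1+G2) and return (G3+G4), which is the overall transfer function T(s) = C(s)/R(s) in lowest terms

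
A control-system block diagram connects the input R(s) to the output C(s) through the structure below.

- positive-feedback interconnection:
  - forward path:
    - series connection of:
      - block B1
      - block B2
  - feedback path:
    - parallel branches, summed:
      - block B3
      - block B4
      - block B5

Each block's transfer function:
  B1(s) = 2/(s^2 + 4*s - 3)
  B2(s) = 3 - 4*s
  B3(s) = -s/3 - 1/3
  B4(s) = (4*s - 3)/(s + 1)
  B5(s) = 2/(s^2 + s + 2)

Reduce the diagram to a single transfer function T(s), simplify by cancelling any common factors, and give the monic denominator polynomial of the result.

Answer: s^5 - 96*s^4/5 + 46*s^3/5 - 164*s^2/5 + 211*s/5 - 66/5

Working:
[1] series reduction of B1, B2; result (6 - 8*s)/(s^2 + 4*s - 3)
[2] parallel reduction of B3, B4, B5; result (-s^4 + 9*s^3 - 2*s^2 + 16*s - 14)/(3*s^3 + 6*s^2 + 9*s + 6)
[3] apply the feedback formula to (B1*B2), (B3+B4+B5); result (24*s^4 + 30*s^3 + 36*s^2 - 6*s - 36)/(5*s^5 - 96*s^4 + 46*s^3 - 164*s^2 + 211*s - 66)
The result of step 3 is T(s) in lowest terms. Its denominator has leading coefficient 5; dividing the denominator through by 5 makes it monic.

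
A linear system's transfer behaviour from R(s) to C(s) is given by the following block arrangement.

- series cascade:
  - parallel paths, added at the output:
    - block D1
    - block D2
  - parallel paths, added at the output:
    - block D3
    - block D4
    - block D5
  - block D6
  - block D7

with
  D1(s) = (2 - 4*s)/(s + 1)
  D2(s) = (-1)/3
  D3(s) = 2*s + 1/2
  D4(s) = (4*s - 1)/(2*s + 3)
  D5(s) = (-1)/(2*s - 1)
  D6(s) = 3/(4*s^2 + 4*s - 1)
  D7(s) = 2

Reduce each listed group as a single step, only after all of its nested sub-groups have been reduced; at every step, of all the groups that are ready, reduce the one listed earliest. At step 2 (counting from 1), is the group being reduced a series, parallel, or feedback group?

Step 1: combine D1, D2 in parallel
Step 2: parallel reduction of D3, D4, D5
Step 3: series reduction of (D1+D2), (D3+D4+D5), D6, D7
At step 2 the group reduced is parallel.

Hence the answer: parallel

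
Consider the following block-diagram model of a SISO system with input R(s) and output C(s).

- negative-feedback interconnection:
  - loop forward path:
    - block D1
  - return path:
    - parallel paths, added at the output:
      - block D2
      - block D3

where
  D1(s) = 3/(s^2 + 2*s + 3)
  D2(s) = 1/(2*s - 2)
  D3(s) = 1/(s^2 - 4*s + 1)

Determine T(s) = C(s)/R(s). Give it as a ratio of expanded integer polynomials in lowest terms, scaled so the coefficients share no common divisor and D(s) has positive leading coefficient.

The answer is (6*s^3 - 30*s^2 + 30*s - 6)/(2*s^5 - 6*s^4 - 4*s^3 - 9*s^2 + 20*s - 9).

Reasoning:
Step 1. parallel reduction of D2, D3, giving (s^2 - 2*s - 1)/(2*s^3 - 10*s^2 + 10*s - 2)
Step 2. reduce the feedback loop with forward D1 and return (D2+D3), which is the overall transfer function T(s) = C(s)/R(s) in lowest terms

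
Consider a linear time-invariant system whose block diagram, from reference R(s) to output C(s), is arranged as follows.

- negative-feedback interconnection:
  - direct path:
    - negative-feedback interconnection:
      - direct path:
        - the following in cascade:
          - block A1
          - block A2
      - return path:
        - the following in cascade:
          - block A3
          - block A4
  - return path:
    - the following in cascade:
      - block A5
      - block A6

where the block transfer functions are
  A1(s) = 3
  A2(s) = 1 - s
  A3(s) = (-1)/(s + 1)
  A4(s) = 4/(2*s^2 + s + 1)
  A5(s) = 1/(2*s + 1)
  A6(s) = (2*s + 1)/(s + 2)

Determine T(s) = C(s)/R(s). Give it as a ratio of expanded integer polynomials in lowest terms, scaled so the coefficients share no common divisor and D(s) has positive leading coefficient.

Reducing step by step:

Step 1. multiply A1, A2 (series); result 3 - 3*s
Step 2. cascade A3, A4; result (-4)/(2*s^3 + 3*s^2 + 2*s + 1)
Step 3. collapse the loop ((A1*A2) forward, (A3*A4) return); result (-6*s^4 - 3*s^3 + 3*s^2 + 3*s + 3)/(2*s^3 + 3*s^2 + 14*s - 11)
Step 4. series reduction of A5, A6; result 1/(s + 2)
Step 5. collapse the loop ([(A1*A2)/(1+(A1*A2)*(A3*A4))] forward, (A5*A6) return), which is the overall transfer function T(s) = C(s)/R(s) in lowest terms

Answer: (6*s^5 + 15*s^4 + 3*s^3 - 9*s^2 - 9*s - 6)/(4*s^4 - 4*s^3 - 23*s^2 - 20*s + 19)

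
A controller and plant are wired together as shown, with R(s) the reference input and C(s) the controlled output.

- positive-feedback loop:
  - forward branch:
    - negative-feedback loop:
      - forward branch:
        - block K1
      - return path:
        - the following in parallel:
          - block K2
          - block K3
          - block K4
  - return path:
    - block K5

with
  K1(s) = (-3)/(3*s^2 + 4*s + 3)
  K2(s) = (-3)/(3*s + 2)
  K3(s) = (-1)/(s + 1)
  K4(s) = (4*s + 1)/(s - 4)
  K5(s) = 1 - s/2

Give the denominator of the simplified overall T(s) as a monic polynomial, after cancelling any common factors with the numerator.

Reducing step by step:

Step 1 - sum the parallel branches K2, K3, K4, giving (12*s^3 + 17*s^2 + 32*s + 22)/(3*s^3 - 7*s^2 - 18*s - 8)
Step 2 - close the feedback loop around K1, (K2+K3+K4), giving (-9*s^3 + 21*s^2 + 54*s + 24)/(9*s^5 - 9*s^4 - 109*s^3 - 168*s^2 - 182*s - 90)
Step 3 - close the feedback loop around [K1/(1+K1*(K2+K3+K4))], K5, giving (-18*s^3 + 42*s^2 + 108*s + 48)/(18*s^5 - 27*s^4 - 179*s^3 - 324*s^2 - 448*s - 228)
T(s) is the step-3 result (common factors already cancelled). Leading coefficient of the denominator: 18. Divide through by 18 for the monic polynomial.

Answer: s^5 - 3*s^4/2 - 179*s^3/18 - 18*s^2 - 224*s/9 - 38/3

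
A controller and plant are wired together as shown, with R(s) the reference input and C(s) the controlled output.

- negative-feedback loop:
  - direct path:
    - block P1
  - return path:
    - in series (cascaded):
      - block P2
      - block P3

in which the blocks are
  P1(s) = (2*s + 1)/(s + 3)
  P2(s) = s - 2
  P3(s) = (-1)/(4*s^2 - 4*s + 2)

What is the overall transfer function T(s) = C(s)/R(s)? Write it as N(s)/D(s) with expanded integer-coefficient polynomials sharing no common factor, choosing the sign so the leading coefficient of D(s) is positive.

The answer is (8*s^3 - 4*s^2 + 2)/(4*s^3 + 6*s^2 - 7*s + 8).

Reasoning:
Step 1: multiply P2, P3 (series), giving (2 - s)/(4*s^2 - 4*s + 2)
Step 2: close the feedback loop around P1, (P2*P3), giving the overall T(s)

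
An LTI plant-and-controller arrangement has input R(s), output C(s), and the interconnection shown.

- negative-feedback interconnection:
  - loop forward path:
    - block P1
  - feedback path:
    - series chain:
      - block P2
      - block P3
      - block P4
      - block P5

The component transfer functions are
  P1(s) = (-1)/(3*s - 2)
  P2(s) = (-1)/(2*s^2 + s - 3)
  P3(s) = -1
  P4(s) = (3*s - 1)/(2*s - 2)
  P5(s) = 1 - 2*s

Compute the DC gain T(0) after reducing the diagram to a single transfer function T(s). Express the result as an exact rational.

The answer is 6/11.

Reasoning:
1. cascade P2, P3, P4, P5 = (-6*s^2 + 5*s - 1)/(4*s^3 - 2*s^2 - 8*s + 6)
2. reduce the feedback loop with forward P1 and return (P2*P3*P4*P5) = (-4*s^3 + 2*s^2 + 8*s - 6)/(12*s^4 - 14*s^3 - 14*s^2 + 29*s - 11)
Evaluating the step-2 result (the overall T(s)) at s = 0 gives T(0) = -6/(-11) = 6/11.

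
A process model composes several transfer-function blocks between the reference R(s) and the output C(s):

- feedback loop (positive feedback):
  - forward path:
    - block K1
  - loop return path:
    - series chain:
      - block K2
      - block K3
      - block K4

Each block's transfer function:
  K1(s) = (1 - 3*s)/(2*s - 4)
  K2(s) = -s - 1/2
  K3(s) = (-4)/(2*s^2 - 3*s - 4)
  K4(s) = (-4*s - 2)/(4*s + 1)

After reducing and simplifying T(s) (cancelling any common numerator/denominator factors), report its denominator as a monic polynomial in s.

Step 1 - multiply K2, K3, K4 (series): (-16*s^2 - 16*s - 4)/(8*s^3 - 10*s^2 - 19*s - 4)
Step 2 - reduce the feedback loop with forward K1 and return (K2*K3*K4): (-24*s^4 + 38*s^3 + 47*s^2 - 7*s - 4)/(16*s^4 - 100*s^3 - 30*s^2 + 72*s + 20)
No further cancellation is possible in the step-2 result, so that is T(s). Its denominator becomes monic after dividing by the leading coefficient 16.

Therefore the answer is s^4 - 25*s^3/4 - 15*s^2/8 + 9*s/2 + 5/4.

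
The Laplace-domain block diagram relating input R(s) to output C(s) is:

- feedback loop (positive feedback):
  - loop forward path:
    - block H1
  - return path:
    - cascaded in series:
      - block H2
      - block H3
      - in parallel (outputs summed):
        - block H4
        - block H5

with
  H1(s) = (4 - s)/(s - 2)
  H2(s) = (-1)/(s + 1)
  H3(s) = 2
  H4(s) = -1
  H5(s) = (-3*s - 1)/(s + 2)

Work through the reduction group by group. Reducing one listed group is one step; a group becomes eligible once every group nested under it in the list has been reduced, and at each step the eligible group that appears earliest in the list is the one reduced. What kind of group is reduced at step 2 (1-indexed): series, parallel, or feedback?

(1) combine H4, H5 in parallel
(2) cascade H2, H3, (H4+H5)
(3) collapse the loop (H1 forward, (H2*H3*(H4+H5)) return)
The group at step 2 is a series group.

Final answer: series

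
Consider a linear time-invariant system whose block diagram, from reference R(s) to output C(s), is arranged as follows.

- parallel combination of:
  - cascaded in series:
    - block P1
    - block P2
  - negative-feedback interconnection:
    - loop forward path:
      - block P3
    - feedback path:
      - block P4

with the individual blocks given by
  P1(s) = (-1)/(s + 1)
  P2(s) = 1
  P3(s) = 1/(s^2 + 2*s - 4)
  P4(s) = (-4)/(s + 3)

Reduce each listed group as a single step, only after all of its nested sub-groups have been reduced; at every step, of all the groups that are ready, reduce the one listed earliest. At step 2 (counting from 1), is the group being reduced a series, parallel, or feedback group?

Step 1 - combine P1, P2 in series
Step 2 - close the feedback loop around P3, P4
Step 3 - add (P1*P2), [P3/(1+P3*P4)] (parallel)
The group at step 2 is a feedback group.

Final answer: feedback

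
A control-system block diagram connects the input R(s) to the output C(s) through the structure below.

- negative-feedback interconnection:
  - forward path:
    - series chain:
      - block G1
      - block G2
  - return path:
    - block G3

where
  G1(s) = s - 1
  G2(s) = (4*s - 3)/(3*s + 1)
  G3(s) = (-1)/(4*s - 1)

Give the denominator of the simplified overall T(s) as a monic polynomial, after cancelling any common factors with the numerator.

Step 1 - series reduction of G1, G2; result (4*s^2 - 7*s + 3)/(3*s + 1)
Step 2 - reduce the feedback loop with forward (G1*G2) and return G3; result (16*s^3 - 32*s^2 + 19*s - 3)/(8*s^2 + 8*s - 4)
The result of step 2 is T(s) in lowest terms. Its denominator has leading coefficient 8; dividing the denominator through by 8 makes it monic.

Therefore the answer is s^2 + s - 1/2.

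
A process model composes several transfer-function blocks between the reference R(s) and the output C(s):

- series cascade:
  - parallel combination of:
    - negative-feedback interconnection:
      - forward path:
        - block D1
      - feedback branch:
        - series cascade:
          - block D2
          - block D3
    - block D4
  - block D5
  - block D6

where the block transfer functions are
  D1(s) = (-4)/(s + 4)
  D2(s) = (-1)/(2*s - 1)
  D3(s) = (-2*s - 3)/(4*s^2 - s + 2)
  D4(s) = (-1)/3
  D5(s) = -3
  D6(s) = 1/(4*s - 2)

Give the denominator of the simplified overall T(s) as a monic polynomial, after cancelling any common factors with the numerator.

The answer is s^5 + 11*s^4/4 - 4*s^3 + 39*s^2/16 - 25*s/8 + 5/4.

Reasoning:
[1] cascade D2, D3 gives (2*s + 3)/(8*s^3 - 6*s^2 + 5*s - 2)
[2] feedback reduction of D1, (D2*D3) gives (-32*s^3 + 24*s^2 - 20*s + 8)/(8*s^4 + 26*s^3 - 19*s^2 + 10*s - 20)
[3] add [D1/(1+D1*(D2*D3))], D4 (parallel) gives (-8*s^4 - 122*s^3 + 91*s^2 - 70*s + 44)/(24*s^4 + 78*s^3 - 57*s^2 + 30*s - 60)
[4] series reduction of ([D1/(1+D1*(D2*D3))]+D4), D5, D6 gives (8*s^4 + 122*s^3 - 91*s^2 + 70*s - 44)/(32*s^5 + 88*s^4 - 128*s^3 + 78*s^2 - 100*s + 40)
That last expression is T(s), already simplified. Scaling its denominator by 1/32 (the reciprocal of the leading coefficient) yields the monic denominator.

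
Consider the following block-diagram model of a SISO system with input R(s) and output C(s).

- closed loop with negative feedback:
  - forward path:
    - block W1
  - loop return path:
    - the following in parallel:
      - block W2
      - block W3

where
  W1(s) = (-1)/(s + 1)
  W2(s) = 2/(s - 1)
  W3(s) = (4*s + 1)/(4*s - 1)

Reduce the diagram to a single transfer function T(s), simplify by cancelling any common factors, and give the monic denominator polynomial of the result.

First reduce the diagram to T(s).

[1] reduce the parallel group W2, W3 = (4*s^2 + 5*s - 3)/(4*s^2 - 5*s + 1)
[2] feedback reduction of W1, (W2+W3) = (-4*s^2 + 5*s - 1)/(4*s^3 - 5*s^2 - 9*s + 4)
The result of step 2 is T(s) in lowest terms. Its denominator has leading coefficient 4; dividing the denominator through by 4 makes it monic.

Answer: s^3 - 5*s^2/4 - 9*s/4 + 1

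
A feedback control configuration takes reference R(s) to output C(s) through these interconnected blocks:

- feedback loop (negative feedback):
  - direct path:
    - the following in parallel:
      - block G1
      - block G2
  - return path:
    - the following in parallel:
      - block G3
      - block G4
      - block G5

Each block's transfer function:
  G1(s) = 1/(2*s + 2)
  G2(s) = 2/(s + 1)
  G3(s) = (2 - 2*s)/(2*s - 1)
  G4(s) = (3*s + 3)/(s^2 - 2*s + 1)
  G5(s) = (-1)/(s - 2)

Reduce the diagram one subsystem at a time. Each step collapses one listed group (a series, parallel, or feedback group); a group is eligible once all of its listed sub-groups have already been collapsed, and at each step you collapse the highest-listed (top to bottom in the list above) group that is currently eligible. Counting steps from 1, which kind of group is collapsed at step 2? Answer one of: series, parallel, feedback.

(1) parallel reduction of G1, G2
(2) add G3, G4, G5 (parallel)
(3) collapse the loop ((G1+G2) forward, (G3+G4+G5) return)
Step 2: parallel.

Final answer: parallel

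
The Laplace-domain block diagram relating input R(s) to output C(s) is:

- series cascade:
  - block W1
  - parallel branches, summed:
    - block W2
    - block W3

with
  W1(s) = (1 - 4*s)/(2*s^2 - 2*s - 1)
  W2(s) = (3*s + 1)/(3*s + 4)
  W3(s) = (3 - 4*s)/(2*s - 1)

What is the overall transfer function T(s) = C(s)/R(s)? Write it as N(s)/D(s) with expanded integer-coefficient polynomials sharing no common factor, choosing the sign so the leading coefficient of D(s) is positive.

The answer is (24*s^3 + 26*s^2 - 52*s + 11)/(12*s^4 - 2*s^3 - 24*s^2 + 3*s + 4).

Reasoning:
Step 1. sum the parallel branches W2, W3 = (-6*s^2 - 8*s + 11)/(6*s^2 + 5*s - 4)
Step 2. reduce the series chain W1, (W2+W3); the result is T(s) itself (integer coefficients, no common factor, positive leading denominator coefficient)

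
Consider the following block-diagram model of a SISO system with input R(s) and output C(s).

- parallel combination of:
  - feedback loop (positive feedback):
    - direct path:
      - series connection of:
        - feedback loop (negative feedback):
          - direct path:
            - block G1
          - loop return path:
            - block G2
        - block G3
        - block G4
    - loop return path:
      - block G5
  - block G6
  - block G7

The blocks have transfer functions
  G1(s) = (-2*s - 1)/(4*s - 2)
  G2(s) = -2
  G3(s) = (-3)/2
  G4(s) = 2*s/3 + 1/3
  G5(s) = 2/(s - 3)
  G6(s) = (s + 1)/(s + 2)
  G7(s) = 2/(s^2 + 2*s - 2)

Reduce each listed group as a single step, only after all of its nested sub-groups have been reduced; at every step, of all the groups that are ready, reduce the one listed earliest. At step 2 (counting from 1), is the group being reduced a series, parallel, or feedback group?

The answer is series.

Reasoning:
1. collapse the loop (G1 forward, G2 return)
2. combine [G1/(1+G1*G2)], G3, G4 in series
3. collapse the loop (([G1/(1+G1*G2)]*G3*G4) forward, G5 return)
4. sum the parallel branches [([G1/(1+G1*G2)]*G3*G4)/(1-([G1/(1+G1*G2)]*G3*G4)*G5)], G6, G7
So the answer for step 2 is series.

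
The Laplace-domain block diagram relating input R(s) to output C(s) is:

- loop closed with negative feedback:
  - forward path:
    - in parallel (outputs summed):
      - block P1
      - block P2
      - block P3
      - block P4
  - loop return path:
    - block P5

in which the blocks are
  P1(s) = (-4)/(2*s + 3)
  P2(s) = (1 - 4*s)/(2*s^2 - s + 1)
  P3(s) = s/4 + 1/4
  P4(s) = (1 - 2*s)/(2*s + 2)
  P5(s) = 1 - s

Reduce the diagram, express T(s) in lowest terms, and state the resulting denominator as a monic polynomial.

1. parallel reduction of P1, P2, P3, P4 gives (4*s^5 - 4*s^4 - 61*s^3 - 71*s^2 - 37*s + 5)/(16*s^4 + 32*s^3 + 12*s^2 + 8*s + 12)
2. close the feedback loop around (P1+P2+P3+P4), P5 gives (-4*s^5 + 4*s^4 + 61*s^3 + 71*s^2 + 37*s - 5)/(4*s^6 - 8*s^5 - 73*s^4 - 42*s^3 + 22*s^2 + 34*s - 17)
No further cancellation is possible in the step-2 result, so that is T(s). Its denominator becomes monic after dividing by the leading coefficient 4.

Hence the answer: s^6 - 2*s^5 - 73*s^4/4 - 21*s^3/2 + 11*s^2/2 + 17*s/2 - 17/4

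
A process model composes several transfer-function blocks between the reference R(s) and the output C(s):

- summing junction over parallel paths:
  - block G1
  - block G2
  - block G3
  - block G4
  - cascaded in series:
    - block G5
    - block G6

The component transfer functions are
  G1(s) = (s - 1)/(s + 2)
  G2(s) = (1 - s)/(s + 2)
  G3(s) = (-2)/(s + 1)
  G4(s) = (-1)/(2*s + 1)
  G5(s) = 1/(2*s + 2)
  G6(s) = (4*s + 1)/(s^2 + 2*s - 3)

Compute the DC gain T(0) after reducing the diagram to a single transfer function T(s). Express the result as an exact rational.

The answer is -19/6.

Reasoning:
Step 1: series reduction of G5, G6, giving (4*s + 1)/(2*s^3 + 6*s^2 - 2*s - 6)
Step 2: parallel reduction of G1, G2, G3, G4, (G5*G6), giving (-10*s^3 - 18*s^2 + 24*s + 19)/(4*s^4 + 14*s^3 + 2*s^2 - 14*s - 6)
The step-2 result is T(s). Setting s = 0: T(0) = 19/(-6) = -19/6.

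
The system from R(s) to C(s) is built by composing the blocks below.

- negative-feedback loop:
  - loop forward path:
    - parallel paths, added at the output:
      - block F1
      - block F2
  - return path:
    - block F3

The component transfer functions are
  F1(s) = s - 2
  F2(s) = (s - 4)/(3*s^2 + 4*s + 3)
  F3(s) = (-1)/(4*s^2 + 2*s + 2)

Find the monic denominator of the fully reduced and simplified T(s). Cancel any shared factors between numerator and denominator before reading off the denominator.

First reduce the diagram to T(s).

Step 1 - reduce the parallel group F1, F2; result (3*s^3 - 2*s^2 - 4*s - 10)/(3*s^2 + 4*s + 3)
Step 2 - collapse the loop ((F1+F2) forward, F3 return); result (12*s^5 - 2*s^4 - 14*s^3 - 52*s^2 - 28*s - 20)/(12*s^4 + 19*s^3 + 28*s^2 + 18*s + 16)
The result of step 2 is T(s) in lowest terms. Its denominator has leading coefficient 12; dividing the denominator through by 12 makes it monic.

Answer: s^4 + 19*s^3/12 + 7*s^2/3 + 3*s/2 + 4/3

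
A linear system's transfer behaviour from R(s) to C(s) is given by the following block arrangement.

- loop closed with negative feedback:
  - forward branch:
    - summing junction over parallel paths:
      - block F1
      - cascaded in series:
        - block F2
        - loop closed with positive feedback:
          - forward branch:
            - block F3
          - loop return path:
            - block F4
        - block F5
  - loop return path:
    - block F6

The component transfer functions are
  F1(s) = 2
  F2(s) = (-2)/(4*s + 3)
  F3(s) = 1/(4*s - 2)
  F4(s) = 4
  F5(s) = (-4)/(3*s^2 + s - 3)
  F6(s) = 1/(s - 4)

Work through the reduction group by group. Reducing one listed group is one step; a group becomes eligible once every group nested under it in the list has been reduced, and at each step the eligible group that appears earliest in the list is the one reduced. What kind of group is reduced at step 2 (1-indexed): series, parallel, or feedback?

Step 1 - collapse the loop (F3 forward, F4 return)
Step 2 - cascade F2, [F3/(1-F3*F4)], F5
Step 3 - combine F1, (F2*[F3/(1-F3*F4)]*F5) in parallel
Step 4 - collapse the loop ((F1+(F2*[F3/(1-F3*F4)]*F5)) forward, F6 return)
Step 2 collapses a series group.

Answer: series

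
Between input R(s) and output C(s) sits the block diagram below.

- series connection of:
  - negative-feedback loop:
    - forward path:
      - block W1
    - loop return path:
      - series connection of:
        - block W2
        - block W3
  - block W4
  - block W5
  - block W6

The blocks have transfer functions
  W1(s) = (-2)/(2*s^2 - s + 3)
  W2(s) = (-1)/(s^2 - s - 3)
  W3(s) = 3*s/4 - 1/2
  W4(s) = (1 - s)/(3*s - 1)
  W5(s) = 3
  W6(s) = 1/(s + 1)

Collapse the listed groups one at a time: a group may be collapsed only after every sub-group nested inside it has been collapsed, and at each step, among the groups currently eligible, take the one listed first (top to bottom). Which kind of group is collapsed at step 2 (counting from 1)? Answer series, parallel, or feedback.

The answer is feedback.

Reasoning:
Step 1 - series reduction of W2, W3
Step 2 - reduce the feedback loop with forward W1 and return (W2*W3)
Step 3 - combine [W1/(1+W1*(W2*W3))], W4, W5, W6 in series
So the answer for step 2 is feedback.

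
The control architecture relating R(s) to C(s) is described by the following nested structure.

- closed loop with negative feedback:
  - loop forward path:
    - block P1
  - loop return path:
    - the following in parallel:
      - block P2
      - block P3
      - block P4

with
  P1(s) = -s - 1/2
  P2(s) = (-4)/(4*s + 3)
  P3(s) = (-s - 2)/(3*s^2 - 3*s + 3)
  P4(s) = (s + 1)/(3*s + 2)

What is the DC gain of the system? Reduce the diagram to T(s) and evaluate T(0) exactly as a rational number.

First reduce the diagram to T(s).

1. parallel reduction of P2, P3, P4 -> (12*s^4 - 39*s^3 - 29*s^2 - 40*s - 27)/(36*s^4 + 15*s^3 + 3*s^2 + 33*s + 18)
2. reduce the feedback loop with forward P1 and return (P2+P3+P4) -> (72*s^5 + 66*s^4 + 21*s^3 + 69*s^2 + 69*s + 18)/(24*s^5 - 138*s^4 - 127*s^3 - 115*s^2 - 160*s - 63)
Evaluating the step-2 result (the overall T(s)) at s = 0 gives T(0) = 18/(-63) = -2/7.

Answer: -2/7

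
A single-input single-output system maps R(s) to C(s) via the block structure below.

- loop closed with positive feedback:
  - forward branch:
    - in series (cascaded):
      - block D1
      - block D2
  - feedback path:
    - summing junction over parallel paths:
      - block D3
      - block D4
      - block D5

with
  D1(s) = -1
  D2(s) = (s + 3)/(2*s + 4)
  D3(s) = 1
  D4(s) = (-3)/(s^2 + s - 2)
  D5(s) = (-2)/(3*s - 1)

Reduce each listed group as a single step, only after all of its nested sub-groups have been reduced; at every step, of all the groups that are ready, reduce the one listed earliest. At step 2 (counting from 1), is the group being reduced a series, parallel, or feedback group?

Step 1. cascade D1, D2
Step 2. sum the parallel branches D3, D4, D5
Step 3. feedback reduction of (D1*D2), (D3+D4+D5)
At step 2 the group reduced is parallel.

Answer: parallel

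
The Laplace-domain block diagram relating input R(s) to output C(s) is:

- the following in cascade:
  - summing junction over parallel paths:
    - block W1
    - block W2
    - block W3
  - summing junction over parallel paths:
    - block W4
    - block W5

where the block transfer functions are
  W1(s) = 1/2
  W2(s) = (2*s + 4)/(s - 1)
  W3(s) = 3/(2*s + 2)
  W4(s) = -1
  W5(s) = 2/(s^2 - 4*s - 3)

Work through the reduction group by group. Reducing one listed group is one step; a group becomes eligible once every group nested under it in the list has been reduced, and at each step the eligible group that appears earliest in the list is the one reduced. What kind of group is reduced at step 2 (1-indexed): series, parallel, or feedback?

[1] combine W1, W2, W3 in parallel
[2] combine W4, W5 in parallel
[3] multiply (W1+W2+W3), (W4+W5) (series)
So the answer for step 2 is parallel.

Final answer: parallel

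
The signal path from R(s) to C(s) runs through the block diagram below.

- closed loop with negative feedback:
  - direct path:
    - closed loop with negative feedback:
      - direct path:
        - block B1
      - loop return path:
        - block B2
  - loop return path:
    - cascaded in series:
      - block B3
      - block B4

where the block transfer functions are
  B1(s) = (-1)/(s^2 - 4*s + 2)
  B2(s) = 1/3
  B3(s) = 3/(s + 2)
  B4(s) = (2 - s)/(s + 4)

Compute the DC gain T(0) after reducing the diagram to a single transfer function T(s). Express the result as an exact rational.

(1) collapse the loop (B1 forward, B2 return): (-3)/(3*s^2 - 12*s + 5)
(2) combine B3, B4 in series: (6 - 3*s)/(s^2 + 6*s + 8)
(3) apply the feedback formula to [B1/(1+B1*B2)], (B3*B4): (-3*s^2 - 18*s - 24)/(3*s^4 + 6*s^3 - 43*s^2 - 57*s + 22)
Evaluating the step-3 result (the overall T(s)) at s = 0 gives T(0) = -24/22 = -12/11.

Therefore the answer is -12/11.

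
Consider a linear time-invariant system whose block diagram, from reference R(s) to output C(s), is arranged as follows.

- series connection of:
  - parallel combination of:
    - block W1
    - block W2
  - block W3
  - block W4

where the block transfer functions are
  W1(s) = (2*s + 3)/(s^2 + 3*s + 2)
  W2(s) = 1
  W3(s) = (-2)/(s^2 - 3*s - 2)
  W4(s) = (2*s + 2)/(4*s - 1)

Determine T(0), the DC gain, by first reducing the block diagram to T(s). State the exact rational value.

First reduce the diagram to T(s).

Step 1: reduce the parallel group W1, W2 -> (s^2 + 5*s + 5)/(s^2 + 3*s + 2)
Step 2: reduce the series chain (W1+W2), W3, W4 -> (-4*s^2 - 20*s - 20)/(4*s^4 - 5*s^3 - 31*s^2 - 8*s + 4)
The step-2 result is T(s). Setting s = 0: T(0) = -20/4 = -5.

Answer: -5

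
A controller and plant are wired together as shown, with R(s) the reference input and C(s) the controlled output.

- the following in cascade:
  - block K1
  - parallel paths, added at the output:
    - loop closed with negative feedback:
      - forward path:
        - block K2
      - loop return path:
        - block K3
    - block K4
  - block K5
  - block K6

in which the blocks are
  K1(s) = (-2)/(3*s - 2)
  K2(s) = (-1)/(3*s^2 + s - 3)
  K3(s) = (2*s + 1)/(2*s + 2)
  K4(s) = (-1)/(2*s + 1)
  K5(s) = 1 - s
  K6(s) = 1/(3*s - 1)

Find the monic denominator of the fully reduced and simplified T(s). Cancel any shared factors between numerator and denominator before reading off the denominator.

Reducing step by step:

Step 1: reduce the feedback loop with forward K2 and return K3: (-2*s - 2)/(6*s^3 + 8*s^2 - 6*s - 7)
Step 2: add [K2/(1+K2*K3)], K4 (parallel): (-6*s^3 - 12*s^2 + 5)/(12*s^4 + 22*s^3 - 4*s^2 - 20*s - 7)
Step 3: cascade K1, ([K2/(1+K2*K3)]+K4), K5, K6: (-12*s^4 - 12*s^3 + 24*s^2 + 10*s - 10)/(108*s^6 + 90*s^5 - 210*s^4 - 100*s^3 + 109*s^2 + 23*s - 14)
No further cancellation is possible in the step-3 result, so that is T(s). Its denominator becomes monic after dividing by the leading coefficient 108.

Answer: s^6 + 5*s^5/6 - 35*s^4/18 - 25*s^3/27 + 109*s^2/108 + 23*s/108 - 7/54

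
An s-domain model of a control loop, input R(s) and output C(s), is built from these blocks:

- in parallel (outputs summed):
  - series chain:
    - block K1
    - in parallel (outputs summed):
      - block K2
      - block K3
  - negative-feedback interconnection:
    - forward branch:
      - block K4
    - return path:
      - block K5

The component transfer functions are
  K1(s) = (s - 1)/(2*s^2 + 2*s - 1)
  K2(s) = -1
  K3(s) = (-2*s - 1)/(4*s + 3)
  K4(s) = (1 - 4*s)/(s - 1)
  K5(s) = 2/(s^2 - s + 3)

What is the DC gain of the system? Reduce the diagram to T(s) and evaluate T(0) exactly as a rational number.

1. reduce the parallel group K2, K3 = (-6*s - 4)/(4*s + 3)
2. cascade K1, (K2+K3) = (-6*s^2 + 2*s + 4)/(8*s^3 + 14*s^2 + 2*s - 3)
3. collapse the loop (K4 forward, K5 return) = (-4*s^3 + 5*s^2 - 13*s + 3)/(s^3 - 2*s^2 - 4*s - 1)
4. combine (K1*(K2+K3)), [K4/(1+K4*K5)] in parallel = (-32*s^6 - 22*s^5 - 28*s^4 - 112*s^3 - 9*s^2 + 27*s - 13)/(8*s^6 - 2*s^5 - 58*s^4 - 71*s^3 - 16*s^2 + 10*s + 3)
DC gain: substitute s = 0 into T(s) from step 4: T(0) = -13/3.

Hence the answer: -13/3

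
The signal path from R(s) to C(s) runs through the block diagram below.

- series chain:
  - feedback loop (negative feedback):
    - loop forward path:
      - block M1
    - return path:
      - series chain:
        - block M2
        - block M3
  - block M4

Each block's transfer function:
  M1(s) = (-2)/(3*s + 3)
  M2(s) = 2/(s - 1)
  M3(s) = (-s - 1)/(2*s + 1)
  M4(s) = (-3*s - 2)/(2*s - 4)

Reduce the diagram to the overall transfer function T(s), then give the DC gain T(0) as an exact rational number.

Step 1: cascade M2, M3, giving (-2*s - 2)/(2*s^2 - s - 1)
Step 2: collapse the loop (M1 forward, (M2*M3) return), giving (-4*s^2 + 2*s + 2)/(6*s^3 + 3*s^2 - 2*s + 1)
Step 3: multiply [M1/(1+M1*(M2*M3))], M4 (series), giving (6*s^3 + s^2 - 5*s - 2)/(6*s^4 - 9*s^3 - 8*s^2 + 5*s - 2)
Step 3 gives the overall T(s). Then T(0) = -2/(-2) = 1.

Therefore the answer is 1.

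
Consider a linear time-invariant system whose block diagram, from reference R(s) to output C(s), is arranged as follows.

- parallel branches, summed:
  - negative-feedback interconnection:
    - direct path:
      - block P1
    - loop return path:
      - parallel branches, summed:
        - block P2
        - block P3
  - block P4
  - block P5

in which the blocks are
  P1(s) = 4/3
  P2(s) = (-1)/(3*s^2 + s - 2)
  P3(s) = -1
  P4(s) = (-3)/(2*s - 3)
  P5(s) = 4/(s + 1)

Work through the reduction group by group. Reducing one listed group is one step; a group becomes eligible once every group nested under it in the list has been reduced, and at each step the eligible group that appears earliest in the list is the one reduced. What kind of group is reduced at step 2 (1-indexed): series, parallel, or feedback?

Step 1 - sum the parallel branches P2, P3
Step 2 - collapse the loop (P1 forward, (P2+P3) return)
Step 3 - add [P1/(1+P1*(P2+P3))], P4, P5 (parallel)
At step 2 the group reduced is feedback.

Therefore the answer is feedback.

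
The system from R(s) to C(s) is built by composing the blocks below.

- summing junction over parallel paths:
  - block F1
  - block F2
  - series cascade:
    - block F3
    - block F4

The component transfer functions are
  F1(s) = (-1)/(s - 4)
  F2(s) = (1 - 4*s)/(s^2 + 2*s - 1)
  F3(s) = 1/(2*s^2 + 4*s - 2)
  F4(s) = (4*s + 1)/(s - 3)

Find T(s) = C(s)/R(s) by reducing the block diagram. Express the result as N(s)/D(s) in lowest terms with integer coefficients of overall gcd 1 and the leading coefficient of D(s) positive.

First reduce the diagram to T(s).

Step 1 - multiply F3, F4 (series): (4*s + 1)/(2*s^3 - 2*s^2 - 14*s + 6)
Step 2 - add F1, F2, (F3*F4) (parallel): this yields T(s), and no further normalization is needed

Answer: (-10*s^3 + 64*s^2 - 111*s + 14)/(2*s^4 - 10*s^3 - 6*s^2 + 62*s - 24)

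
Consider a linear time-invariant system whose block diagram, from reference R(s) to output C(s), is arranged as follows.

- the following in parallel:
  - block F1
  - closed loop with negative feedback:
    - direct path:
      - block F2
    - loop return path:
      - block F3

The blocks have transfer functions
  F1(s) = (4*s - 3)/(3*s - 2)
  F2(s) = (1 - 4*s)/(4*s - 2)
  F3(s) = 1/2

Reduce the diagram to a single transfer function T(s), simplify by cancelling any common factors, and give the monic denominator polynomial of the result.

The answer is s^2 - 17*s/12 + 1/2.

Reasoning:
[1] reduce the feedback loop with forward F2 and return F3, giving (2 - 8*s)/(4*s - 3)
[2] reduce the parallel group F1, [F2/(1+F2*F3)], giving (-8*s^2 - 2*s + 5)/(12*s^2 - 17*s + 6)
The result of step 2 is T(s) in lowest terms. Its denominator has leading coefficient 12; dividing the denominator through by 12 makes it monic.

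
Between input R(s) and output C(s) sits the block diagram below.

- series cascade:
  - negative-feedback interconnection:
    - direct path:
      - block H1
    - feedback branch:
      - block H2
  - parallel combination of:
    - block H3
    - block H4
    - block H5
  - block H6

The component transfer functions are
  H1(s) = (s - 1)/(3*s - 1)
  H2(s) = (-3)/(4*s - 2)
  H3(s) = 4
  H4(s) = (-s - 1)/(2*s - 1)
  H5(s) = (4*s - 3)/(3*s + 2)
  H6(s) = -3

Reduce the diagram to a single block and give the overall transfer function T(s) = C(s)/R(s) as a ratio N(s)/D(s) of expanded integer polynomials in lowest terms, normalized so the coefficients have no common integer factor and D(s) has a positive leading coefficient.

Answer: (-174*s^3 + 240*s^2 - 24*s - 42)/(36*s^3 - 15*s^2 - 11*s + 10)

Working:
[1] reduce the feedback loop with forward H1 and return H2: (4*s^2 - 6*s + 2)/(12*s^2 - 13*s + 5)
[2] parallel reduction of H3, H4, H5: (29*s^2 - 11*s - 7)/(6*s^2 + s - 2)
[3] combine [H1/(1+H1*H2)], (H3+H4+H5), H6 in series - this is the overall T(s), already in the required normalized form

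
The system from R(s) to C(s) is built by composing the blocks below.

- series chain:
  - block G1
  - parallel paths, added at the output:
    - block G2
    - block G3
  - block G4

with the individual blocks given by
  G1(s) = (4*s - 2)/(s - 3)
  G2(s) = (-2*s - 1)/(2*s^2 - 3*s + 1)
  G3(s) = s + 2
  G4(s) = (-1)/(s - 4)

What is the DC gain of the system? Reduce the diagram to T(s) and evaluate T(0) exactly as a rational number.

Answer: 1/6

Working:
1. parallel reduction of G2, G3; result (2*s^3 + s^2 - 7*s + 1)/(2*s^2 - 3*s + 1)
2. cascade G1, (G2+G3), G4; result (-4*s^3 - 2*s^2 + 14*s - 2)/(s^3 - 8*s^2 + 19*s - 12)
The step-2 result is T(s). Setting s = 0: T(0) = -2/(-12) = 1/6.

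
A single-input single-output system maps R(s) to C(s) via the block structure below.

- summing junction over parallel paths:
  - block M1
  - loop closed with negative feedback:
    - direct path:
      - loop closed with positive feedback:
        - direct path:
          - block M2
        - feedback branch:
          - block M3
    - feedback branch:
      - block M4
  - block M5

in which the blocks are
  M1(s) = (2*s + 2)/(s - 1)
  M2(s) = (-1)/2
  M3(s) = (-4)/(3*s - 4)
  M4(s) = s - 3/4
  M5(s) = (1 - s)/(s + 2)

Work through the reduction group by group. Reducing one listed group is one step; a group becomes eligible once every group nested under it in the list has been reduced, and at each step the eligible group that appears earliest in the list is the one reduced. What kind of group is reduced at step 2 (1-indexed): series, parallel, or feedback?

The answer is feedback.

Reasoning:
(1) close the feedback loop around M2, M3
(2) close the feedback loop around [M2/(1-M2*M3)], M4
(3) sum the parallel branches M1, [[M2/(1-M2*M3)]/(1+[M2/(1-M2*M3)]*M4)], M5
At step 2 the group reduced is feedback.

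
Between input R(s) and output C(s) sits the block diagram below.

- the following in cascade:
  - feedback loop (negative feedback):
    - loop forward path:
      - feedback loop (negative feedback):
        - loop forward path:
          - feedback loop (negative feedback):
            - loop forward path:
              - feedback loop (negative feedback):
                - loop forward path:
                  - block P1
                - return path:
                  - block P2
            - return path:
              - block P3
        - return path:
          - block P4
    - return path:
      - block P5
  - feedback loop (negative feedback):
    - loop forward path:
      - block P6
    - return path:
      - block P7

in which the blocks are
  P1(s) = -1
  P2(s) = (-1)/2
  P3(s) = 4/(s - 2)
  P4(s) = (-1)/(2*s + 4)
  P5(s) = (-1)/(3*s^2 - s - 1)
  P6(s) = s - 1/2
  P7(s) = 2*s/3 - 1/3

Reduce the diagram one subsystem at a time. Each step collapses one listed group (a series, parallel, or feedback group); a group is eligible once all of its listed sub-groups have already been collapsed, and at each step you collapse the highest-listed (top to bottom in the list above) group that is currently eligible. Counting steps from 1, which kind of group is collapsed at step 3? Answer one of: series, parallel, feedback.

[1] apply the feedback formula to P1, P2
[2] reduce the feedback loop with forward [P1/(1+P1*P2)] and return P3
[3] collapse the loop ([[P1/(1+P1*P2)]/(1+[P1/(1+P1*P2)]*P3)] forward, P4 return)
[4] collapse the loop ([[[P1/(1+P1*P2)]/(1+[P1/(1+P1*P2)]*P3)]/(1+[[P1/(1+P1*P2)]/(1+[P1/(1+P1*P2)]*P3)]*P4)] forward, P5 return)
[5] apply the feedback formula to P6, P7
[6] series reduction of [[[[P1/(1+P1*P2)]/(1+[P1/(1+P1*P2)]*P3)]/(1+[[P1/(1+P1*P2)]/(1+[P1/(1+P1*P2)]*P3)]*P4)]/(1+[[[P1/(1+P1*P2)]/(1+[P1/(1+P1*P2)]*P3)]/(1+[[P1/(1+P1*P2)]/(1+[P1/(1+P1*P2)]*P3)]*P4)]*P5)], [P6/(1+P6*P7)]
So the answer for step 3 is feedback.

Hence the answer: feedback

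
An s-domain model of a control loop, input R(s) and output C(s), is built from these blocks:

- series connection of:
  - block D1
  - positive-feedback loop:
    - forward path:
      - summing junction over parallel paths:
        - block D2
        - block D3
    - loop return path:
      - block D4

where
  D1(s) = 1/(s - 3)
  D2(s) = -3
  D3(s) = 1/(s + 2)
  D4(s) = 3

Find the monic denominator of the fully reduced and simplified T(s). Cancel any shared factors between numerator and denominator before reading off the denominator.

First reduce the diagram to T(s).

Step 1. reduce the parallel group D2, D3: (-3*s - 5)/(s + 2)
Step 2. reduce the feedback loop with forward (D2+D3) and return D4: (-3*s - 5)/(10*s + 17)
Step 3. multiply D1, [(D2+D3)/(1-(D2+D3)*D4)] (series): (-3*s - 5)/(10*s^2 - 13*s - 51)
That last expression is T(s), already simplified. Scaling its denominator by 1/10 (the reciprocal of the leading coefficient) yields the monic denominator.

Answer: s^2 - 13*s/10 - 51/10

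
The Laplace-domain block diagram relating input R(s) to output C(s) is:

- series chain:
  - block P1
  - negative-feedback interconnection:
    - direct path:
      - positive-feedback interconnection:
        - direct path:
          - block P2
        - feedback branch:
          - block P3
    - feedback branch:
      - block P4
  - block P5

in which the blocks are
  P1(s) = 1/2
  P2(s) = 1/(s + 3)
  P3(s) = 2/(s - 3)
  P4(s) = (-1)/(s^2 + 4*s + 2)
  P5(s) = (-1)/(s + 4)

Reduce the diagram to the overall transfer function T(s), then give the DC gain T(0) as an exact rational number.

Step 1. apply the feedback formula to P2, P3, giving (s - 3)/(s^2 - 11)
Step 2. close the feedback loop around [P2/(1-P2*P3)], P4, giving (s^3 + s^2 - 10*s - 6)/(s^4 + 4*s^3 - 9*s^2 - 45*s - 19)
Step 3. cascade P1, [[P2/(1-P2*P3)]/(1+[P2/(1-P2*P3)]*P4)], P5, giving (-s^3 - s^2 + 10*s + 6)/(2*s^5 + 16*s^4 + 14*s^3 - 162*s^2 - 398*s - 152)
Evaluating the step-3 result (the overall T(s)) at s = 0 gives T(0) = 6/(-152) = -3/76.

Therefore the answer is -3/76.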